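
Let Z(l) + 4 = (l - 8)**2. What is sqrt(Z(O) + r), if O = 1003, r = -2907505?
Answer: 2*I*sqrt(479371) ≈ 1384.7*I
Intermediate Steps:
Z(l) = -4 + (-8 + l)**2 (Z(l) = -4 + (l - 8)**2 = -4 + (-8 + l)**2)
sqrt(Z(O) + r) = sqrt((-4 + (-8 + 1003)**2) - 2907505) = sqrt((-4 + 995**2) - 2907505) = sqrt((-4 + 990025) - 2907505) = sqrt(990021 - 2907505) = sqrt(-1917484) = 2*I*sqrt(479371)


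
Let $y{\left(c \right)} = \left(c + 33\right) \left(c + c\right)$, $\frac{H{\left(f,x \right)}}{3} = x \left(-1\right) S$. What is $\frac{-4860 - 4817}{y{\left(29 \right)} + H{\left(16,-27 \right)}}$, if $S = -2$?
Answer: $- \frac{9677}{3434} \approx -2.818$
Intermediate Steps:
$H{\left(f,x \right)} = 6 x$ ($H{\left(f,x \right)} = 3 x \left(-1\right) \left(-2\right) = 3 - x \left(-2\right) = 3 \cdot 2 x = 6 x$)
$y{\left(c \right)} = 2 c \left(33 + c\right)$ ($y{\left(c \right)} = \left(33 + c\right) 2 c = 2 c \left(33 + c\right)$)
$\frac{-4860 - 4817}{y{\left(29 \right)} + H{\left(16,-27 \right)}} = \frac{-4860 - 4817}{2 \cdot 29 \left(33 + 29\right) + 6 \left(-27\right)} = - \frac{9677}{2 \cdot 29 \cdot 62 - 162} = - \frac{9677}{3596 - 162} = - \frac{9677}{3434}$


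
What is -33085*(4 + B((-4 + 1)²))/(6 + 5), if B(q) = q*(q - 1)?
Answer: -2514460/11 ≈ -2.2859e+5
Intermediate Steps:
B(q) = q*(-1 + q)
-33085*(4 + B((-4 + 1)²))/(6 + 5) = -33085*(4 + (-4 + 1)²*(-1 + (-4 + 1)²))/(6 + 5) = -33085*(4 + (-3)²*(-1 + (-3)²))/11 = -33085*(4 + 9*(-1 + 9))/11 = -33085*(4 + 9*8)/11 = -33085*(4 + 72)/11 = -2514460/11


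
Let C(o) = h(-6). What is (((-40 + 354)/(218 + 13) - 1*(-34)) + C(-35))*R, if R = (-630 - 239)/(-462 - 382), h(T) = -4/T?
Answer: 109573/2954 ≈ 37.093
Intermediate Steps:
C(o) = ⅔ (C(o) = -4/(-6) = -4*(-⅙) = ⅔)
R = 869/844 (R = -869/(-844) = -869*(-1/844) = 869/844 ≈ 1.0296)
(((-40 + 354)/(218 + 13) - 1*(-34)) + C(-35))*R = (((-40 + 354)/(218 + 13) - 1*(-34)) + ⅔)*(869/844) = ((314/231 + 34) + ⅔)*(869/844) = (8168/231 + ⅔)*(869/844) = (2774/77)*(869/844) = 109573/2954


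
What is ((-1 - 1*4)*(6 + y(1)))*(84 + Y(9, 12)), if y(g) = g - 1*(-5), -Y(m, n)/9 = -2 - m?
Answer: -10980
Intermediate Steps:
Y(m, n) = 18 + 9*m (Y(m, n) = -9*(-2 - m) = 18 + 9*m)
y(g) = 5 + g (y(g) = g + 5 = 5 + g)
((-1 - 1*4)*(6 + y(1)))*(84 + Y(9, 12)) = ((-1 - 1*4)*(6 + (5 + 1)))*(84 + (18 + 9*9)) = ((-1 - 4)*(6 + 6))*(84 + (18 + 81)) = (-5*12)*(84 + 99) = -60*183 = -10980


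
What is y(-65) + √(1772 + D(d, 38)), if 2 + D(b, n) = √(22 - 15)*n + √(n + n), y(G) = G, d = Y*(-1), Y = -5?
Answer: -65 + √(1770 + 2*√19 + 38*√7) ≈ -21.650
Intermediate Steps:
d = 5 (d = -5*(-1) = 5)
D(b, n) = -2 + n*√7 + √2*√n (D(b, n) = -2 + (√(22 - 15)*n + √(n + n)) = -2 + (√7*n + √(2*n)) = -2 + (n*√7 + √2*√n) = -2 + n*√7 + √2*√n)
y(-65) + √(1772 + D(d, 38)) = -65 + √(1772 + (-2 + 38*√7 + √2*√38)) = -65 + √(1772 + (-2 + 38*√7 + 2*√19)) = -65 + √(1772 + (-2 + 2*√19 + 38*√7)) = -65 + √(1770 + 2*√19 + 38*√7)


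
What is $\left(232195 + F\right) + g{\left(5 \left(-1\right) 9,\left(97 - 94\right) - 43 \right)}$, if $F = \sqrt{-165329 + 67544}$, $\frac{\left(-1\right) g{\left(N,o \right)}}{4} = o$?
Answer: $232355 + 3 i \sqrt{10865} \approx 2.3236 \cdot 10^{5} + 312.71 i$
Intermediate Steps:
$g{\left(N,o \right)} = - 4 o$
$F = 3 i \sqrt{10865}$ ($F = \sqrt{-97785} = 3 i \sqrt{10865} \approx 312.71 i$)
$\left(232195 + F\right) + g{\left(5 \left(-1\right) 9,\left(97 - 94\right) - 43 \right)} = \left(232195 + 3 i \sqrt{10865}\right) - 4 \left(\left(97 - 94\right) - 43\right) = \left(232195 + 3 i \sqrt{10865}\right) - 4 \left(3 - 43\right) = \left(232195 + 3 i \sqrt{10865}\right) - -160 = \left(232195 + 3 i \sqrt{10865}\right) + 160 = 232355 + 3 i \sqrt{10865}$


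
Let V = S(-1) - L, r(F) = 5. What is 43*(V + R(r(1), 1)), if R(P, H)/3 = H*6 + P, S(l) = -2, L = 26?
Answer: 215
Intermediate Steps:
R(P, H) = 3*P + 18*H (R(P, H) = 3*(H*6 + P) = 3*(6*H + P) = 3*(P + 6*H) = 3*P + 18*H)
V = -28 (V = -2 - 1*26 = -2 - 26 = -28)
43*(V + R(r(1), 1)) = 43*(-28 + (3*5 + 18*1)) = 43*(-28 + (15 + 18)) = 43*(-28 + 33) = 43*5 = 215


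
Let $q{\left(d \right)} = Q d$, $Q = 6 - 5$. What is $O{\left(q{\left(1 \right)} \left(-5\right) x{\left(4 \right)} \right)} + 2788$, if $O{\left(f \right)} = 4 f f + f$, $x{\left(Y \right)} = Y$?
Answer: $4368$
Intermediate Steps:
$Q = 1$ ($Q = 6 - 5 = 1$)
$q{\left(d \right)} = d$ ($q{\left(d \right)} = 1 d = d$)
$O{\left(f \right)} = f + 4 f^{2}$ ($O{\left(f \right)} = 4 f^{2} + f = f + 4 f^{2}$)
$O{\left(q{\left(1 \right)} \left(-5\right) x{\left(4 \right)} \right)} + 2788 = 1 \left(-5\right) 4 \left(1 + 4 \cdot 1 \left(-5\right) 4\right) + 2788 = \left(-5\right) 4 \left(1 + 4 \left(\left(-5\right) 4\right)\right) + 2788 = - 20 \left(1 + 4 \left(-20\right)\right) + 2788 = - 20 \left(1 - 80\right) + 2788 = \left(-20\right) \left(-79\right) + 2788 = 1580 + 2788 = 4368$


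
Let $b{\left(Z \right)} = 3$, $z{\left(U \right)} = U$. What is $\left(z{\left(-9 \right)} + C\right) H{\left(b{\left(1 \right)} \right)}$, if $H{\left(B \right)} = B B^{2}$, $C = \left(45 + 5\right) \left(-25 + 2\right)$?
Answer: $-31293$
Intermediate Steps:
$C = -1150$ ($C = 50 \left(-23\right) = -1150$)
$H{\left(B \right)} = B^{3}$
$\left(z{\left(-9 \right)} + C\right) H{\left(b{\left(1 \right)} \right)} = \left(-9 - 1150\right) 3^{3} = \left(-1159\right) 27 = -31293$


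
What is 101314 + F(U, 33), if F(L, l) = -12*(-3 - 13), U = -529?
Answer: 101506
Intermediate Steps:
F(L, l) = 192 (F(L, l) = -12*(-16) = 192)
101314 + F(U, 33) = 101314 + 192 = 101506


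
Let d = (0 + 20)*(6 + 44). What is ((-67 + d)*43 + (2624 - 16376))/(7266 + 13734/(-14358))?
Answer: 21032077/5795083 ≈ 3.6293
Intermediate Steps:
d = 1000 (d = 20*50 = 1000)
((-67 + d)*43 + (2624 - 16376))/(7266 + 13734/(-14358)) = ((-67 + 1000)*43 + (2624 - 16376))/(7266 + 13734/(-14358)) = (933*43 - 13752)/(7266 + 13734*(-1/14358)) = (40119 - 13752)/(7266 - 2289/2393) = 26367/(17385249/2393) = 26367*(2393/17385249) = 21032077/5795083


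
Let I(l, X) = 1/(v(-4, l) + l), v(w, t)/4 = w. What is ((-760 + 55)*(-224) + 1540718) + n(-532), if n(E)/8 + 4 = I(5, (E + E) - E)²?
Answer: 205531334/121 ≈ 1.6986e+6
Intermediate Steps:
v(w, t) = 4*w
I(l, X) = 1/(-16 + l) (I(l, X) = 1/(4*(-4) + l) = 1/(-16 + l))
n(E) = -3864/121 (n(E) = -32 + 8*(1/(-16 + 5))² = -32 + 8*(1/(-11))² = -32 + 8*(-1/11)² = -32 + 8*(1/121) = -32 + 8/121 = -3864/121)
((-760 + 55)*(-224) + 1540718) + n(-532) = ((-760 + 55)*(-224) + 1540718) - 3864/121 = (-705*(-224) + 1540718) - 3864/121 = (157920 + 1540718) - 3864/121 = 1698638 - 3864/121 = 205531334/121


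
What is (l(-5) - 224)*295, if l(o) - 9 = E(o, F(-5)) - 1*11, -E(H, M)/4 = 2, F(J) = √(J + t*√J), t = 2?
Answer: -69030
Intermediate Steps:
F(J) = √(J + 2*√J)
E(H, M) = -8 (E(H, M) = -4*2 = -8)
l(o) = -10 (l(o) = 9 + (-8 - 1*11) = 9 + (-8 - 11) = 9 - 19 = -10)
(l(-5) - 224)*295 = (-10 - 224)*295 = -234*295 = -69030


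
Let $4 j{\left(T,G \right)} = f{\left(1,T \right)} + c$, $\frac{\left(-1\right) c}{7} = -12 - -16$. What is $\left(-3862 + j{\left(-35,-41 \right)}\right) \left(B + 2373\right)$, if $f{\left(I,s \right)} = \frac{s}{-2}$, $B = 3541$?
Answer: $- \frac{91421569}{4} \approx -2.2855 \cdot 10^{7}$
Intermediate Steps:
$f{\left(I,s \right)} = - \frac{s}{2}$ ($f{\left(I,s \right)} = s \left(- \frac{1}{2}\right) = - \frac{s}{2}$)
$c = -28$ ($c = - 7 \left(-12 - -16\right) = - 7 \left(-12 + 16\right) = \left(-7\right) 4 = -28$)
$j{\left(T,G \right)} = -7 - \frac{T}{8}$ ($j{\left(T,G \right)} = \frac{- \frac{T}{2} - 28}{4} = \frac{-28 - \frac{T}{2}}{4} = -7 - \frac{T}{8}$)
$\left(-3862 + j{\left(-35,-41 \right)}\right) \left(B + 2373\right) = \left(-3862 - \frac{21}{8}\right) \left(3541 + 2373\right) = \left(-3862 + \left(-7 + \frac{35}{8}\right)\right) 5914 = \left(-3862 - \frac{21}{8}\right) 5914 = \left(- \frac{30917}{8}\right) 5914 = - \frac{91421569}{4}$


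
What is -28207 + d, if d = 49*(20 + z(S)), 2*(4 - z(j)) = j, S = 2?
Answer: -27080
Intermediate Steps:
z(j) = 4 - j/2
d = 1127 (d = 49*(20 + (4 - 1/2*2)) = 49*(20 + (4 - 1)) = 49*(20 + 3) = 49*23 = 1127)
-28207 + d = -28207 + 1127 = -27080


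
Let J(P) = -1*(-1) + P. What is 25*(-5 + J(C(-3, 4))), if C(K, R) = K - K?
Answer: -100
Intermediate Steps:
C(K, R) = 0
J(P) = 1 + P
25*(-5 + J(C(-3, 4))) = 25*(-5 + (1 + 0)) = 25*(-5 + 1) = 25*(-4) = -100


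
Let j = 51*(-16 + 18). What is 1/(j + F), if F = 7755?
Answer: 1/7857 ≈ 0.00012728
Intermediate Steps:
j = 102 (j = 51*2 = 102)
1/(j + F) = 1/(102 + 7755) = 1/7857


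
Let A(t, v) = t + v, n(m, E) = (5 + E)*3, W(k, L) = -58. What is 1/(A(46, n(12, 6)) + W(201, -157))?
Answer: 1/21 ≈ 0.047619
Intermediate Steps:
n(m, E) = 15 + 3*E
1/(A(46, n(12, 6)) + W(201, -157)) = 1/((46 + (15 + 3*6)) - 58) = 1/((46 + (15 + 18)) - 58) = 1/((46 + 33) - 58) = 1/(79 - 58) = 1/21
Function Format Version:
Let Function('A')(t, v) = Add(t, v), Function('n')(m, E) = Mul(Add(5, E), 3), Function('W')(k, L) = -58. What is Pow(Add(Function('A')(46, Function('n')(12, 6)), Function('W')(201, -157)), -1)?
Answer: Rational(1, 21) ≈ 0.047619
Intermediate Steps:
Function('n')(m, E) = Add(15, Mul(3, E))
Pow(Add(Function('A')(46, Function('n')(12, 6)), Function('W')(201, -157)), -1) = Pow(Add(Add(46, Add(15, Mul(3, 6))), -58), -1) = Pow(Add(Add(46, Add(15, 18)), -58), -1) = Pow(Add(Add(46, 33), -58), -1) = Pow(Add(79, -58), -1) = Pow(21, -1) = Rational(1, 21)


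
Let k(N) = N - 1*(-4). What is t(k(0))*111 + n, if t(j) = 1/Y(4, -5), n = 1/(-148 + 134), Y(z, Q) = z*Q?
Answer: -787/140 ≈ -5.6214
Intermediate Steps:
Y(z, Q) = Q*z
k(N) = 4 + N (k(N) = N + 4 = 4 + N)
n = -1/14 (n = 1/(-14) = -1/14 ≈ -0.071429)
t(j) = -1/20 (t(j) = 1/(-5*4) = 1/(-20) = -1/20)
t(k(0))*111 + n = -1/20*111 - 1/14 = -111/20 - 1/14 = -787/140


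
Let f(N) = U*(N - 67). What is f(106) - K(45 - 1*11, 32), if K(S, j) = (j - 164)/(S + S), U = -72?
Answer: -47703/17 ≈ -2806.1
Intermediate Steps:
f(N) = 4824 - 72*N (f(N) = -72*(N - 67) = -72*(-67 + N) = 4824 - 72*N)
K(S, j) = (-164 + j)/(2*S) (K(S, j) = (-164 + j)/((2*S)) = (-164 + j)*(1/(2*S)) = (-164 + j)/(2*S))
f(106) - K(45 - 1*11, 32) = (4824 - 72*106) - (-164 + 32)/(2*(45 - 1*11)) = (4824 - 7632) - (-132)/(2*(45 - 11)) = -2808 - (-132)/(2*34) = -2808 - 1*(-33/17) = -2808 + 33/17 = -47703/17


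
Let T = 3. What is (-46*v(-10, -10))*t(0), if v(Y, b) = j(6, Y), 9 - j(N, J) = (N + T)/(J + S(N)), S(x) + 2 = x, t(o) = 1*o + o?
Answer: 0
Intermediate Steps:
t(o) = 2*o (t(o) = o + o = 2*o)
S(x) = -2 + x
j(N, J) = 9 - (3 + N)/(-2 + J + N) (j(N, J) = 9 - (N + 3)/(J + (-2 + N)) = 9 - (3 + N)/(-2 + J + N))
v(Y, b) = (27 + 9*Y)/(4 + Y) (v(Y, b) = (-21 + 8*6 + 9*Y)/(-2 + Y + 6) = (-21 + 48 + 9*Y)/(4 + Y) = (27 + 9*Y)/(4 + Y))
(-46*v(-10, -10))*t(0) = (-414*(3 - 10)/(4 - 10))*(2*0) = -414*(-7)/(-6)*0 = -414*(-1)*(-7)/6*0 = -46*21/2*0 = -483*0 = 0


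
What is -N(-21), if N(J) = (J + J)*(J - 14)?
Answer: -1470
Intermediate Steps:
N(J) = 2*J*(-14 + J) (N(J) = (2*J)*(-14 + J) = 2*J*(-14 + J))
-N(-21) = -2*(-21)*(-14 - 21) = -2*(-21)*(-35) = -1*1470 = -1470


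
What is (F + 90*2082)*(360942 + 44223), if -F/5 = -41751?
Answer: 160500037275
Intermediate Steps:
F = 208755 (F = -5*(-41751) = 208755)
(F + 90*2082)*(360942 + 44223) = (208755 + 90*2082)*(360942 + 44223) = (208755 + 187380)*405165 = 396135*405165 = 160500037275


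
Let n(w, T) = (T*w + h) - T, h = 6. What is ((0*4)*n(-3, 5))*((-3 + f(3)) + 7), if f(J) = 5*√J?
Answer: 0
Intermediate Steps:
n(w, T) = 6 - T + T*w (n(w, T) = (T*w + 6) - T = (6 + T*w) - T = 6 - T + T*w)
((0*4)*n(-3, 5))*((-3 + f(3)) + 7) = ((0*4)*(6 - 1*5 + 5*(-3)))*((-3 + 5*√3) + 7) = (0*(6 - 5 - 15))*(4 + 5*√3) = (0*(-14))*(4 + 5*√3) = 0*(4 + 5*√3) = 0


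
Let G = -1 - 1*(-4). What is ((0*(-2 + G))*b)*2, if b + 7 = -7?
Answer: 0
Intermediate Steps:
b = -14 (b = -7 - 7 = -14)
G = 3 (G = -1 + 4 = 3)
((0*(-2 + G))*b)*2 = ((0*(-2 + 3))*(-14))*2 = ((0*1)*(-14))*2 = (0*(-14))*2 = 0*2 = 0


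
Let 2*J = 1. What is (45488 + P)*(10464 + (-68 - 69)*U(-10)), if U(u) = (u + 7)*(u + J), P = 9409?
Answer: 720193743/2 ≈ 3.6010e+8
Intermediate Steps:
J = ½ (J = (½)*1 = ½ ≈ 0.50000)
U(u) = (½ + u)*(7 + u) (U(u) = (u + 7)*(u + ½) = (7 + u)*(½ + u) = (½ + u)*(7 + u))
(45488 + P)*(10464 + (-68 - 69)*U(-10)) = (45488 + 9409)*(10464 + (-68 - 69)*(7/2 + (-10)² + (15/2)*(-10))) = 54897*(10464 - 137*(7/2 + 100 - 75)) = 54897*(10464 - 137*57/2) = 54897*(10464 - 7809/2) = 54897*(13119/2) = 720193743/2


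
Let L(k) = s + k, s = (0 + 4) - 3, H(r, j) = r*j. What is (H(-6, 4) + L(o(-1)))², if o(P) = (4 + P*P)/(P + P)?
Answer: 2601/4 ≈ 650.25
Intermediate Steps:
o(P) = (4 + P²)/(2*P) (o(P) = (4 + P²)/((2*P)) = (4 + P²)*(1/(2*P)) = (4 + P²)/(2*P))
H(r, j) = j*r
s = 1 (s = 4 - 3 = 1)
L(k) = 1 + k
(H(-6, 4) + L(o(-1)))² = (4*(-6) + (1 + ((½)*(-1) + 2/(-1))))² = (-24 + (1 + (-½ + 2*(-1))))² = (-24 + (1 + (-½ - 2)))² = (-24 + (1 - 5/2))² = (-24 - 3/2)² = (-51/2)² = 2601/4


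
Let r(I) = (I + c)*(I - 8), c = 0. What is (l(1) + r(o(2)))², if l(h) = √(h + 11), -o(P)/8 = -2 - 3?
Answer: 1638412 + 5120*√3 ≈ 1.6473e+6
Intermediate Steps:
o(P) = 40 (o(P) = -8*(-2 - 3) = -8*(-5) = 40)
r(I) = I*(-8 + I) (r(I) = (I + 0)*(I - 8) = I*(-8 + I))
l(h) = √(11 + h)
(l(1) + r(o(2)))² = (√(11 + 1) + 40*(-8 + 40))² = (√12 + 40*32)² = (2*√3 + 1280)² = (1280 + 2*√3)²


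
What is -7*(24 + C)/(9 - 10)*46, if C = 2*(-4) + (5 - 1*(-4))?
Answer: 8050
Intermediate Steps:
C = 1 (C = -8 + (5 + 4) = -8 + 9 = 1)
-7*(24 + C)/(9 - 10)*46 = -7*(24 + 1)/(9 - 10)*46 = -175/(-1)*46 = -175*(-1)*46 = -7*(-25)*46 = 175*46 = 8050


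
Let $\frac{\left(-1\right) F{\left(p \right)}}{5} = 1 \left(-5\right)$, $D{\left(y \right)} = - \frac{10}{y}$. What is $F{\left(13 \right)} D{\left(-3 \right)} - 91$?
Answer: $- \frac{23}{3} \approx -7.6667$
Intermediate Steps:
$F{\left(p \right)} = 25$ ($F{\left(p \right)} = - 5 \cdot 1 \left(-5\right) = \left(-5\right) \left(-5\right) = 25$)
$F{\left(13 \right)} D{\left(-3 \right)} - 91 = 25 \left(- \frac{10}{-3}\right) - 91 = 25 \left(\left(-10\right) \left(- \frac{1}{3}\right)\right) - 91 = 25 \cdot \frac{10}{3} - 91 = \frac{250}{3} - 91 = - \frac{23}{3}$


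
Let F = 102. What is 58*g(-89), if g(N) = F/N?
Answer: -5916/89 ≈ -66.472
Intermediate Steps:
g(N) = 102/N
58*g(-89) = 58*(102/(-89)) = 58*(102*(-1/89)) = 58*(-102/89) = -5916/89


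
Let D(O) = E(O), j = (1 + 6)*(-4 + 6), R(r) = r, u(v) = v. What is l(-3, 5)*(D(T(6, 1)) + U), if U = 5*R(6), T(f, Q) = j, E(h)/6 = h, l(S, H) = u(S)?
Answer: -342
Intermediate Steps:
l(S, H) = S
E(h) = 6*h
j = 14 (j = 7*2 = 14)
T(f, Q) = 14
D(O) = 6*O
U = 30 (U = 5*6 = 30)
l(-3, 5)*(D(T(6, 1)) + U) = -3*(6*14 + 30) = -3*(84 + 30) = -3*114 = -342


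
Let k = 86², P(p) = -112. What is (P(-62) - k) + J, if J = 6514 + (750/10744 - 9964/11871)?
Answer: -63437460911/63771012 ≈ -994.77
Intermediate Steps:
k = 7396
J = 415355297185/63771012 (J = 6514 + (750*(1/10744) - 9964*1/11871) = 6514 + (375/5372 - 9964/11871) = 6514 - 49074983/63771012 = 415355297185/63771012 ≈ 6513.2)
(P(-62) - k) + J = (-112 - 1*7396) + 415355297185/63771012 = (-112 - 7396) + 415355297185/63771012 = -7508 + 415355297185/63771012 = -63437460911/63771012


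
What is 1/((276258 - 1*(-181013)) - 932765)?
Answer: -1/475494 ≈ -2.1031e-6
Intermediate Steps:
1/((276258 - 1*(-181013)) - 932765) = 1/((276258 + 181013) - 932765) = 1/(457271 - 932765) = 1/(-475494) = -1/475494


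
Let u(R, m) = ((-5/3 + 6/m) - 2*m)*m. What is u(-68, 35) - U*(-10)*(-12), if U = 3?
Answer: -8587/3 ≈ -2862.3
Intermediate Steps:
u(R, m) = m*(-5/3 - 2*m + 6/m) (u(R, m) = ((-5*⅓ + 6/m) - 2*m)*m = ((-5/3 + 6/m) - 2*m)*m = (-5/3 - 2*m + 6/m)*m = m*(-5/3 - 2*m + 6/m))
u(-68, 35) - U*(-10)*(-12) = (6 - 2*35² - 5/3*35) - 3*(-10)*(-12) = (6 - 2*1225 - 175/3) - (-30)*(-12) = (6 - 2450 - 175/3) - 1*360 = -7507/3 - 360 = -8587/3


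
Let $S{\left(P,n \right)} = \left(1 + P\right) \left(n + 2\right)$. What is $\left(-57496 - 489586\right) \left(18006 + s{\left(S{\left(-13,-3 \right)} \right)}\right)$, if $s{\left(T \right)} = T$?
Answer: $-9857323476$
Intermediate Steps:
$S{\left(P,n \right)} = \left(1 + P\right) \left(2 + n\right)$
$\left(-57496 - 489586\right) \left(18006 + s{\left(S{\left(-13,-3 \right)} \right)}\right) = \left(-57496 - 489586\right) \left(18006 + \left(2 - 3 + 2 \left(-13\right) - -39\right)\right) = - 547082 \left(18006 + \left(2 - 3 - 26 + 39\right)\right) = - 547082 \left(18006 + 12\right) = \left(-547082\right) 18018 = -9857323476$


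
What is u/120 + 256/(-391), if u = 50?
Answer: -1117/4692 ≈ -0.23806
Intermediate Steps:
u/120 + 256/(-391) = 50/120 + 256/(-391) = 50*(1/120) + 256*(-1/391) = 5/12 - 256/391 = -1117/4692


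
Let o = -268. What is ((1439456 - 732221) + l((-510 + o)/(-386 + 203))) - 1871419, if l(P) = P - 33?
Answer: -213050933/183 ≈ -1.1642e+6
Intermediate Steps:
l(P) = -33 + P
((1439456 - 732221) + l((-510 + o)/(-386 + 203))) - 1871419 = ((1439456 - 732221) + (-33 + (-510 - 268)/(-386 + 203))) - 1871419 = (707235 + (-33 - 778/(-183))) - 1871419 = (707235 + (-33 - 778*(-1/183))) - 1871419 = (707235 + (-33 + 778/183)) - 1871419 = (707235 - 5261/183) - 1871419 = 129418744/183 - 1871419 = -213050933/183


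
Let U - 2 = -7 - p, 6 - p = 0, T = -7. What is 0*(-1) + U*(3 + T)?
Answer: 44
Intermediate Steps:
p = 6 (p = 6 - 1*0 = 6 + 0 = 6)
U = -11 (U = 2 + (-7 - 1*6) = 2 + (-7 - 6) = 2 - 13 = -11)
0*(-1) + U*(3 + T) = 0*(-1) - 11*(3 - 7) = 0 - 11*(-4) = 0 + 44 = 44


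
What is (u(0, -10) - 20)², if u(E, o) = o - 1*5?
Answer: 1225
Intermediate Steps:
u(E, o) = -5 + o (u(E, o) = o - 5 = -5 + o)
(u(0, -10) - 20)² = ((-5 - 10) - 20)² = (-15 - 20)² = (-35)² = 1225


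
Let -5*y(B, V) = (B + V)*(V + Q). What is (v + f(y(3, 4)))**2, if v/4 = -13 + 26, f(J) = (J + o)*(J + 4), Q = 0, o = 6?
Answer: 1648656/625 ≈ 2637.8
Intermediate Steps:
y(B, V) = -V*(B + V)/5 (y(B, V) = -(B + V)*(V + 0)/5 = -(B + V)*V/5 = -V*(B + V)/5)
f(J) = (4 + J)*(6 + J) (f(J) = (J + 6)*(J + 4) = (6 + J)*(4 + J) = (4 + J)*(6 + J))
v = 52 (v = 4*(-13 + 26) = 4*13 = 52)
(v + f(y(3, 4)))**2 = (52 + (24 + ((1/5)*4*(-1*3 - 1*4))**2 + 10*((1/5)*4*(-1*3 - 1*4))))**2 = (52 + (24 + ((1/5)*4*(-3 - 4))**2 + 10*((1/5)*4*(-3 - 4))))**2 = (52 + (24 + ((1/5)*4*(-7))**2 + 10*((1/5)*4*(-7))))**2 = (52 + (24 + (-28/5)**2 + 10*(-28/5)))**2 = (52 + (24 + 784/25 - 56))**2 = (52 - 16/25)**2 = (1284/25)**2 = 1648656/625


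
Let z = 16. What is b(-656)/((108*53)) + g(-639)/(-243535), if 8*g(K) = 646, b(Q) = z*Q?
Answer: -48237841/26301780 ≈ -1.8340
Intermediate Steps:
b(Q) = 16*Q
g(K) = 323/4 (g(K) = (1/8)*646 = 323/4)
b(-656)/((108*53)) + g(-639)/(-243535) = (16*(-656))/((108*53)) + (323/4)/(-243535) = -10496/5724 + (323/4)*(-1/243535) = -10496*1/5724 - 323/974140 = -2624/1431 - 323/974140 = -48237841/26301780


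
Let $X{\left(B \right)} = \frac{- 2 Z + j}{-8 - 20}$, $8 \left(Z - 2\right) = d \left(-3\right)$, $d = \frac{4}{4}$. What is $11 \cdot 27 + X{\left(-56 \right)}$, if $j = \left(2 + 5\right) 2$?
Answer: $\frac{33221}{112} \approx 296.62$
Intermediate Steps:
$d = 1$ ($d = 4 \cdot \frac{1}{4} = 1$)
$Z = \frac{13}{8}$ ($Z = 2 + \frac{1 \left(-3\right)}{8} = 2 + \frac{1}{8} \left(-3\right) = 2 - \frac{3}{8} = \frac{13}{8} \approx 1.625$)
$j = 14$ ($j = 7 \cdot 2 = 14$)
$X{\left(B \right)} = - \frac{43}{112}$ ($X{\left(B \right)} = \frac{\left(-2\right) \frac{13}{8} + 14}{-8 - 20} = \frac{- \frac{13}{4} + 14}{-28} = \frac{43}{4} \left(- \frac{1}{28}\right) = - \frac{43}{112}$)
$11 \cdot 27 + X{\left(-56 \right)} = 11 \cdot 27 - \frac{43}{112} = 297 - \frac{43}{112} = \frac{33221}{112}$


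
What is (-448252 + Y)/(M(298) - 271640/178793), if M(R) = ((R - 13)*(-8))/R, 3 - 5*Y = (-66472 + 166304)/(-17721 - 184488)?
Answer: 12073378743261030317/246996655607100 ≈ 48881.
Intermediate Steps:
Y = 706459/1011045 (Y = 3/5 - (-66472 + 166304)/(5*(-17721 - 184488)) = 3/5 - 99832/(5*(-202209)) = 3/5 - 99832*(-1)/(5*202209) = 3/5 - 1/5*(-99832/202209) = 3/5 + 99832/1011045 = 706459/1011045 ≈ 0.69874)
M(R) = (104 - 8*R)/R (M(R) = ((-13 + R)*(-8))/R = (104 - 8*R)/R)
(-448252 + Y)/(M(298) - 271640/178793) = (-448252 + 706459/1011045)/((-8 + 104/298) - 271640/178793) = -453202236881/(1011045*((-8 + 104*(1/298)) - 271640*1/178793)) = -453202236881/(1011045*((-8 + 52/149) - 271640/178793)) = -453202236881/(1011045*(-1140/149 - 271640/178793)) = -453202236881/(1011045*(-244298380/26640157)) = -453202236881/1011045*(-26640157/244298380) = 12073378743261030317/246996655607100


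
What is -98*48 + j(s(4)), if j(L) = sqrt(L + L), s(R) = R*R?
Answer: -4704 + 4*sqrt(2) ≈ -4698.3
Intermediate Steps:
s(R) = R**2
j(L) = sqrt(2)*sqrt(L) (j(L) = sqrt(2*L) = sqrt(2)*sqrt(L))
-98*48 + j(s(4)) = -98*48 + sqrt(2)*sqrt(4**2) = -4704 + sqrt(2)*sqrt(16) = -4704 + sqrt(2)*4 = -4704 + 4*sqrt(2)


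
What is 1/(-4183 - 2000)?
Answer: -1/6183 ≈ -0.00016173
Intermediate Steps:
1/(-4183 - 2000) = 1/(-6183) = -1/6183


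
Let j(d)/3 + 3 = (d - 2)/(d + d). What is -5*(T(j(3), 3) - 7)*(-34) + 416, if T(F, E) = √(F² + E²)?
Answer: -774 + 425*√13 ≈ 758.36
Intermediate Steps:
j(d) = -9 + 3*(-2 + d)/(2*d) (j(d) = -9 + 3*((d - 2)/(d + d)) = -9 + 3*((-2 + d)/((2*d))) = -9 + 3*((-2 + d)*(1/(2*d))) = -9 + 3*((-2 + d)/(2*d)) = -9 + 3*(-2 + d)/(2*d))
T(F, E) = √(E² + F²)
-5*(T(j(3), 3) - 7)*(-34) + 416 = -5*(√(3² + (-15/2 - 3/3)²) - 7)*(-34) + 416 = -5*(√(9 + (-15/2 - 3*⅓)²) - 7)*(-34) + 416 = -5*(√(9 + (-15/2 - 1)²) - 7)*(-34) + 416 = -5*(√(9 + (-17/2)²) - 7)*(-34) + 416 = -5*(√(9 + 289/4) - 7)*(-34) + 416 = -5*(√(325/4) - 7)*(-34) + 416 = -5*(5*√13/2 - 7)*(-34) + 416 = -5*(-7 + 5*√13/2)*(-34) + 416 = (35 - 25*√13/2)*(-34) + 416 = (-1190 + 425*√13) + 416 = -774 + 425*√13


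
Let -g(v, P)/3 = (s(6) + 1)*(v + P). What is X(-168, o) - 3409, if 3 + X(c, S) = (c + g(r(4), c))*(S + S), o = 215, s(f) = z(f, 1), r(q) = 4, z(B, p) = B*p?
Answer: 1405268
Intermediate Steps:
s(f) = f (s(f) = f*1 = f)
g(v, P) = -21*P - 21*v (g(v, P) = -3*(6 + 1)*(v + P) = -21*(P + v) = -3*(7*P + 7*v) = -21*P - 21*v)
X(c, S) = -3 + 2*S*(-84 - 20*c) (X(c, S) = -3 + (c + (-21*c - 21*4))*(S + S) = -3 + (c + (-21*c - 84))*(2*S) = -3 + (c + (-84 - 21*c))*(2*S) = -3 + (-84 - 20*c)*(2*S) = -3 + 2*S*(-84 - 20*c))
X(-168, o) - 3409 = (-3 - 168*215 - 40*215*(-168)) - 3409 = (-3 - 36120 + 1444800) - 3409 = 1408677 - 3409 = 1405268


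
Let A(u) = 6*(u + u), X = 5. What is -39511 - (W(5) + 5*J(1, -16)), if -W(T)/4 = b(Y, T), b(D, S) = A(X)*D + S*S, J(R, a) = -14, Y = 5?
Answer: -38141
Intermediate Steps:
A(u) = 12*u (A(u) = 6*(2*u) = 12*u)
b(D, S) = S² + 60*D (b(D, S) = (12*5)*D + S*S = 60*D + S² = S² + 60*D)
W(T) = -1200 - 4*T² (W(T) = -4*(T² + 60*5) = -4*(T² + 300) = -4*(300 + T²) = -1200 - 4*T²)
-39511 - (W(5) + 5*J(1, -16)) = -39511 - ((-1200 - 4*5²) + 5*(-14)) = -39511 - ((-1200 - 4*25) - 70) = -39511 - ((-1200 - 100) - 70) = -39511 - (-1300 - 70) = -39511 - 1*(-1370) = -39511 + 1370 = -38141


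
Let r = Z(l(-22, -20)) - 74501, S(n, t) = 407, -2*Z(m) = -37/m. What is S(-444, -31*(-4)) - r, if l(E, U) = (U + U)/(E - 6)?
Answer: 1497901/20 ≈ 74895.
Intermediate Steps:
l(E, U) = 2*U/(-6 + E) (l(E, U) = (2*U)/(-6 + E) = 2*U/(-6 + E))
Z(m) = 37/(2*m) (Z(m) = -(-37)/(2*m) = 37/(2*m))
r = -1489761/20 (r = 37/(2*((2*(-20)/(-6 - 22)))) - 74501 = 37/(2*((2*(-20)/(-28)))) - 74501 = 37/(2*((2*(-20)*(-1/28)))) - 74501 = 37/(2*(10/7)) - 74501 = (37/2)*(7/10) - 74501 = 259/20 - 74501 = -1489761/20 ≈ -74488.)
S(-444, -31*(-4)) - r = 407 - 1*(-1489761/20) = 407 + 1489761/20 = 1497901/20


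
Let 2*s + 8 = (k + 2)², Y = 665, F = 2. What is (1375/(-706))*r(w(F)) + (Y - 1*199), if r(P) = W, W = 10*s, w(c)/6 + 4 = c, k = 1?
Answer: 322121/706 ≈ 456.26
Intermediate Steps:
s = ½ (s = -4 + (1 + 2)²/2 = -4 + (½)*3² = -4 + (½)*9 = -4 + 9/2 = ½ ≈ 0.50000)
w(c) = -24 + 6*c
W = 5 (W = 10*(½) = 5)
r(P) = 5
(1375/(-706))*r(w(F)) + (Y - 1*199) = (1375/(-706))*5 + (665 - 1*199) = (1375*(-1/706))*5 + (665 - 199) = -1375/706*5 + 466 = -6875/706 + 466 = 322121/706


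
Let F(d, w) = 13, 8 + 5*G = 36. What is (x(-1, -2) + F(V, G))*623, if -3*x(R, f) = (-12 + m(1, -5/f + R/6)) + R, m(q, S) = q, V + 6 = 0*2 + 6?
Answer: 10591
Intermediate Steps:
G = 28/5 (G = -8/5 + (1/5)*36 = -8/5 + 36/5 = 28/5 ≈ 5.6000)
V = 0 (V = -6 + (0*2 + 6) = -6 + (0 + 6) = -6 + 6 = 0)
x(R, f) = 11/3 - R/3 (x(R, f) = -((-12 + 1) + R)/3 = -(-11 + R)/3 = 11/3 - R/3)
(x(-1, -2) + F(V, G))*623 = ((11/3 - 1/3*(-1)) + 13)*623 = ((11/3 + 1/3) + 13)*623 = (4 + 13)*623 = 17*623 = 10591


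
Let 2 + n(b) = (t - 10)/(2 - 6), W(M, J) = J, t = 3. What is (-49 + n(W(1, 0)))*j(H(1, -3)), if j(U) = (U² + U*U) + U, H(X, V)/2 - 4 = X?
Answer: -20685/2 ≈ -10343.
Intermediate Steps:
H(X, V) = 8 + 2*X
n(b) = -¼ (n(b) = -2 + (3 - 10)/(2 - 6) = -2 - 7/(-4) = -2 - 7*(-¼) = -2 + 7/4 = -¼)
j(U) = U + 2*U² (j(U) = (U² + U²) + U = 2*U² + U = U + 2*U²)
(-49 + n(W(1, 0)))*j(H(1, -3)) = (-49 - ¼)*((8 + 2*1)*(1 + 2*(8 + 2*1))) = -197*(8 + 2)*(1 + 2*(8 + 2))/4 = -985*(1 + 2*10)/2 = -985*(1 + 20)/2 = -985*21/2 = -197/4*210 = -20685/2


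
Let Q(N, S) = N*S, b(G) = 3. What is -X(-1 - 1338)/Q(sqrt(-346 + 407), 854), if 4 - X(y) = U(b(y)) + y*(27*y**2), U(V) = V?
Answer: -4629962351*sqrt(61)/3721 ≈ -9.7181e+6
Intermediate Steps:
X(y) = 1 - 27*y**3 (X(y) = 4 - (3 + y*(27*y**2)) = 4 - (3 + 27*y**3) = 4 + (-3 - 27*y**3) = 1 - 27*y**3)
-X(-1 - 1338)/Q(sqrt(-346 + 407), 854) = -(1 - 27*(-1 - 1338)**3)/(sqrt(-346 + 407)*854) = -(1 - 27*(-1339)**3)/(sqrt(61)*854) = -(1 - 27*(-2400721219))/(854*sqrt(61)) = -(1 + 64819472913)*sqrt(61)/52094 = -64819472914*sqrt(61)/52094 = -4629962351*sqrt(61)/3721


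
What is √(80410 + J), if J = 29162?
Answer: 2*√27393 ≈ 331.02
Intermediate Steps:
√(80410 + J) = √(80410 + 29162) = √109572 = 2*√27393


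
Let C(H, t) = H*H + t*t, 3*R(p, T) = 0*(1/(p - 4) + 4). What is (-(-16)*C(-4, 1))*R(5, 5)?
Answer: 0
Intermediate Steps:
R(p, T) = 0 (R(p, T) = (0*(1/(p - 4) + 4))/3 = (0*(1/(-4 + p) + 4))/3 = (0*(4 + 1/(-4 + p)))/3 = (⅓)*0 = 0)
C(H, t) = H² + t²
(-(-16)*C(-4, 1))*R(5, 5) = -(-16)*((-4)² + 1²)*0 = -(-16)*(16 + 1)*0 = -(-16)*17*0 = -16*(-17)*0 = 272*0 = 0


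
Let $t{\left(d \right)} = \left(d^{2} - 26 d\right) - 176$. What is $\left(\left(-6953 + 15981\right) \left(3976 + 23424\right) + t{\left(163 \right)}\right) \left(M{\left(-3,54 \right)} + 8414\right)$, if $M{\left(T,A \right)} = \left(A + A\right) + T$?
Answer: $2107509915245$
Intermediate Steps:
$M{\left(T,A \right)} = T + 2 A$ ($M{\left(T,A \right)} = 2 A + T = T + 2 A$)
$t{\left(d \right)} = -176 + d^{2} - 26 d$
$\left(\left(-6953 + 15981\right) \left(3976 + 23424\right) + t{\left(163 \right)}\right) \left(M{\left(-3,54 \right)} + 8414\right) = \left(\left(-6953 + 15981\right) \left(3976 + 23424\right) - \left(4414 - 26569\right)\right) \left(\left(-3 + 2 \cdot 54\right) + 8414\right) = \left(9028 \cdot 27400 - -22155\right) \left(\left(-3 + 108\right) + 8414\right) = \left(247367200 + 22155\right) \left(105 + 8414\right) = 247389355 \cdot 8519 = 2107509915245$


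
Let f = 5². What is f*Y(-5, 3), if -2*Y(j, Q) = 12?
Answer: -150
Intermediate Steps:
Y(j, Q) = -6 (Y(j, Q) = -½*12 = -6)
f = 25
f*Y(-5, 3) = 25*(-6) = -150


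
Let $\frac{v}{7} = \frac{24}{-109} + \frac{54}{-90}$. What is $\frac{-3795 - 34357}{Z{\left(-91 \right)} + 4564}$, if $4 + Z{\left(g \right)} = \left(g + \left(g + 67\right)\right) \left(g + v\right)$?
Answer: $- \frac{1039642}{427423} \approx -2.4324$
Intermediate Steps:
$v = - \frac{3129}{545}$ ($v = 7 \left(\frac{24}{-109} + \frac{54}{-90}\right) = 7 \left(24 \left(- \frac{1}{109}\right) + 54 \left(- \frac{1}{90}\right)\right) = 7 \left(- \frac{24}{109} - \frac{3}{5}\right) = 7 \left(- \frac{447}{545}\right) = - \frac{3129}{545} \approx -5.7413$)
$Z{\left(g \right)} = -4 + \left(67 + 2 g\right) \left(- \frac{3129}{545} + g\right)$ ($Z{\left(g \right)} = -4 + \left(g + \left(g + 67\right)\right) \left(g - \frac{3129}{545}\right) = -4 + \left(g + \left(67 + g\right)\right) \left(- \frac{3129}{545} + g\right) = -4 + \left(67 + 2 g\right) \left(- \frac{3129}{545} + g\right)$)
$\frac{-3795 - 34357}{Z{\left(-91 \right)} + 4564} = \frac{-3795 - 34357}{\left(- \frac{211823}{545} + 2 \left(-91\right)^{2} + \frac{30257}{545} \left(-91\right)\right) + 4564} = - \frac{38152}{\left(- \frac{211823}{545} + 2 \cdot 8281 - \frac{2753387}{545}\right) + 4564} = - \frac{38152}{\left(- \frac{211823}{545} + 16562 - \frac{2753387}{545}\right) + 4564} = - \frac{38152}{\frac{1212216}{109} + 4564} = - \frac{38152}{\frac{1709692}{109}} = \left(-38152\right) \frac{109}{1709692} = - \frac{1039642}{427423}$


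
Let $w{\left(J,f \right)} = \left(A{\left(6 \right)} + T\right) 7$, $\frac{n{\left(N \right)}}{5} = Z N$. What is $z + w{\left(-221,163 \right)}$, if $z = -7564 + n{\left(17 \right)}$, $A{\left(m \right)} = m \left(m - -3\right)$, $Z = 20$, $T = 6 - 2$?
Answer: $-5458$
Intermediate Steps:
$T = 4$
$A{\left(m \right)} = m \left(3 + m\right)$ ($A{\left(m \right)} = m \left(m + 3\right) = m \left(3 + m\right)$)
$n{\left(N \right)} = 100 N$ ($n{\left(N \right)} = 5 \cdot 20 N = 100 N$)
$w{\left(J,f \right)} = 406$ ($w{\left(J,f \right)} = \left(6 \left(3 + 6\right) + 4\right) 7 = \left(6 \cdot 9 + 4\right) 7 = \left(54 + 4\right) 7 = 58 \cdot 7 = 406$)
$z = -5864$ ($z = -7564 + 100 \cdot 17 = -7564 + 1700 = -5864$)
$z + w{\left(-221,163 \right)} = -5864 + 406 = -5458$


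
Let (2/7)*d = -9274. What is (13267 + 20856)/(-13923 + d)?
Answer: -34123/46382 ≈ -0.73569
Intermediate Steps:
d = -32459 (d = (7/2)*(-9274) = -32459)
(13267 + 20856)/(-13923 + d) = (13267 + 20856)/(-13923 - 32459) = 34123/(-46382) = 34123*(-1/46382) = -34123/46382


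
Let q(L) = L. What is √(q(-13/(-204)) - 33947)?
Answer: 5*I*√14127357/102 ≈ 184.25*I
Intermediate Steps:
√(q(-13/(-204)) - 33947) = √(-13/(-204) - 33947) = √(-13*(-1/204) - 33947) = √(13/204 - 33947) = √(-6925175/204) = 5*I*√14127357/102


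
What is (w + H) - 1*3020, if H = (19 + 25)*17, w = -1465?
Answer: -3737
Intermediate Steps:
H = 748 (H = 44*17 = 748)
(w + H) - 1*3020 = (-1465 + 748) - 1*3020 = -717 - 3020 = -3737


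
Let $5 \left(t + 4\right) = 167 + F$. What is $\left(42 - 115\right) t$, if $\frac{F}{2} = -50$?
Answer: $- \frac{3431}{5} \approx -686.2$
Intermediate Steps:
$F = -100$ ($F = 2 \left(-50\right) = -100$)
$t = \frac{47}{5}$ ($t = -4 + \frac{167 - 100}{5} = -4 + \frac{1}{5} \cdot 67 = -4 + \frac{67}{5} = \frac{47}{5} \approx 9.4$)
$\left(42 - 115\right) t = \left(42 - 115\right) \frac{47}{5} = \left(-73\right) \frac{47}{5} = - \frac{3431}{5}$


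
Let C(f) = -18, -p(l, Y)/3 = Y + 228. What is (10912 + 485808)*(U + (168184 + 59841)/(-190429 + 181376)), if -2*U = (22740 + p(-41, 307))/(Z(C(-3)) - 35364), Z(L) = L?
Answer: -660001216616700/53385541 ≈ -1.2363e+7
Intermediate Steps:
p(l, Y) = -684 - 3*Y (p(l, Y) = -3*(Y + 228) = -3*(228 + Y) = -684 - 3*Y)
U = 7045/23588 (U = -(22740 + (-684 - 3*307))/(2*(-18 - 35364)) = -(22740 + (-684 - 921))/(2*(-35382)) = -(22740 - 1605)*(-1)/(2*35382) = -21135*(-1)/(2*35382) = -½*(-7045/11794) = 7045/23588 ≈ 0.29867)
(10912 + 485808)*(U + (168184 + 59841)/(-190429 + 181376)) = (10912 + 485808)*(7045/23588 + (168184 + 59841)/(-190429 + 181376)) = 496720*(7045/23588 + 228025/(-9053)) = 496720*(7045/23588 + 228025*(-1/9053)) = 496720*(7045/23588 - 228025/9053) = 496720*(-5314875315/213542164) = -660001216616700/53385541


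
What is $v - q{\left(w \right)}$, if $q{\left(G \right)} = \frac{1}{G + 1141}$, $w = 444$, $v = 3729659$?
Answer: $\frac{5911509514}{1585} \approx 3.7297 \cdot 10^{6}$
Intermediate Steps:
$q{\left(G \right)} = \frac{1}{1141 + G}$
$v - q{\left(w \right)} = 3729659 - \frac{1}{1141 + 444} = 3729659 - \frac{1}{1585} = \frac{5911509514}{1585}$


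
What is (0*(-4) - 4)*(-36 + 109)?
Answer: -292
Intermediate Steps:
(0*(-4) - 4)*(-36 + 109) = (0 - 4)*73 = -4*73 = -292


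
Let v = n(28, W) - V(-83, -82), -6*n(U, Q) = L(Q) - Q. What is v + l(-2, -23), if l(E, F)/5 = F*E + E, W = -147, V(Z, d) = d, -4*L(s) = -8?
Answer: 1663/6 ≈ 277.17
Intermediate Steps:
L(s) = 2 (L(s) = -¼*(-8) = 2)
n(U, Q) = -⅓ + Q/6 (n(U, Q) = -(2 - Q)/6 = -⅓ + Q/6)
l(E, F) = 5*E + 5*E*F (l(E, F) = 5*(F*E + E) = 5*(E*F + E) = 5*(E + E*F) = 5*E + 5*E*F)
v = 343/6 (v = (-⅓ + (⅙)*(-147)) - 1*(-82) = (-⅓ - 49/2) + 82 = -149/6 + 82 = 343/6 ≈ 57.167)
v + l(-2, -23) = 343/6 + 5*(-2)*(1 - 23) = 343/6 + 5*(-2)*(-22) = 343/6 + 220 = 1663/6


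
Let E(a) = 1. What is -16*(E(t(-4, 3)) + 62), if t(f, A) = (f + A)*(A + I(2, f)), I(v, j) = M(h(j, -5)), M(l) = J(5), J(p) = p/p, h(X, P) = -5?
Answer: -1008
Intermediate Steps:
J(p) = 1
M(l) = 1
I(v, j) = 1
t(f, A) = (1 + A)*(A + f) (t(f, A) = (f + A)*(A + 1) = (A + f)*(1 + A) = (1 + A)*(A + f))
-16*(E(t(-4, 3)) + 62) = -16*(1 + 62) = -16*63 = -1008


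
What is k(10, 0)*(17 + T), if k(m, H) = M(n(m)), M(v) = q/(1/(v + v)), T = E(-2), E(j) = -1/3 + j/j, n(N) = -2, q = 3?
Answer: -212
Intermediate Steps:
E(j) = ⅔ (E(j) = -1*⅓ + 1 = -⅓ + 1 = ⅔)
T = ⅔ ≈ 0.66667
M(v) = 6*v (M(v) = 3/(1/(v + v)) = 3/(1/(2*v)) = 3/((1/(2*v))) = 3*(2*v) = 6*v)
k(m, H) = -12 (k(m, H) = 6*(-2) = -12)
k(10, 0)*(17 + T) = -12*(17 + ⅔) = -12*53/3 = -212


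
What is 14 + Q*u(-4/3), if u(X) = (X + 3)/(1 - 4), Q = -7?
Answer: 161/9 ≈ 17.889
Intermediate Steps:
u(X) = -1 - X/3 (u(X) = (3 + X)/(-3) = (3 + X)*(-⅓) = -1 - X/3)
14 + Q*u(-4/3) = 14 - 7*(-1 - (-4)/(3*3)) = 14 - 7*(-1 - ⅓*(-4/3)) = 14 - 7*(-1 + 4/9) = 14 - 7*(-5/9) = 14 + 35/9 = 161/9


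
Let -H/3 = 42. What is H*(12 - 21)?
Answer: 1134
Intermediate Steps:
H = -126 (H = -3*42 = -126)
H*(12 - 21) = -126*(12 - 21) = -126*(-9) = 1134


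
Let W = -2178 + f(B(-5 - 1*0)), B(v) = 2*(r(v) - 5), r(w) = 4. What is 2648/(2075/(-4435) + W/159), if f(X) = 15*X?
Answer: -124485128/674827 ≈ -184.47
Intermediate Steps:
B(v) = -2 (B(v) = 2*(4 - 5) = 2*(-1) = -2)
W = -2208 (W = -2178 + 15*(-2) = -2178 - 30 = -2208)
2648/(2075/(-4435) + W/159) = 2648/(2075/(-4435) - 2208/159) = 2648/(2075*(-1/4435) - 2208*1/159) = 2648/(-415/887 - 736/53) = 2648/(-674827/47011) = 2648*(-47011/674827) = -124485128/674827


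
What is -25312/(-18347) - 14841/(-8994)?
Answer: 23806855/7857758 ≈ 3.0297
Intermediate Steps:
-25312/(-18347) - 14841/(-8994) = -25312*(-1/18347) - 14841*(-1/8994) = 3616/2621 + 4947/2998 = 23806855/7857758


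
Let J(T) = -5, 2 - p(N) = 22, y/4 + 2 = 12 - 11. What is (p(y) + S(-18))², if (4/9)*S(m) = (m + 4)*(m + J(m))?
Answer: 1985281/4 ≈ 4.9632e+5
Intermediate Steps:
y = -4 (y = -8 + 4*(12 - 11) = -8 + 4*1 = -8 + 4 = -4)
p(N) = -20 (p(N) = 2 - 1*22 = 2 - 22 = -20)
S(m) = 9*(-5 + m)*(4 + m)/4 (S(m) = 9*((m + 4)*(m - 5))/4 = 9*((4 + m)*(-5 + m))/4 = 9*((-5 + m)*(4 + m))/4 = 9*(-5 + m)*(4 + m)/4)
(p(y) + S(-18))² = (-20 + (-45 - 9/4*(-18) + (9/4)*(-18)²))² = (-20 + (-45 + 81/2 + (9/4)*324))² = (-20 + (-45 + 81/2 + 729))² = (-20 + 1449/2)² = (1409/2)² = 1985281/4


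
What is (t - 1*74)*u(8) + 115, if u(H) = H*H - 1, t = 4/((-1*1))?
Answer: -4799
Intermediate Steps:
t = -4 (t = 4/(-1) = 4*(-1) = -4)
u(H) = -1 + H² (u(H) = H² - 1 = -1 + H²)
(t - 1*74)*u(8) + 115 = (-4 - 1*74)*(-1 + 8²) + 115 = (-4 - 74)*(-1 + 64) + 115 = -78*63 + 115 = -4914 + 115 = -4799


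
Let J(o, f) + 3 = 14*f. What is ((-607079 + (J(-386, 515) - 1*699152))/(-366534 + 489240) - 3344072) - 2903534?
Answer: -42590002270/6817 ≈ -6.2476e+6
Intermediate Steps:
J(o, f) = -3 + 14*f
((-607079 + (J(-386, 515) - 1*699152))/(-366534 + 489240) - 3344072) - 2903534 = ((-607079 + ((-3 + 14*515) - 1*699152))/(-366534 + 489240) - 3344072) - 2903534 = ((-607079 + ((-3 + 7210) - 699152))/122706 - 3344072) - 2903534 = ((-607079 + (7207 - 699152))*(1/122706) - 3344072) - 2903534 = ((-607079 - 691945)*(1/122706) - 3344072) - 2903534 = (-1299024*1/122706 - 3344072) - 2903534 = (-72168/6817 - 3344072) - 2903534 = -22796610992/6817 - 2903534 = -42590002270/6817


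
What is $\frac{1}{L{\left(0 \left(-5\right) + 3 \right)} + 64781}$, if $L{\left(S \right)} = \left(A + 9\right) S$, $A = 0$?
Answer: $\frac{1}{64808} \approx 1.543 \cdot 10^{-5}$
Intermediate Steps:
$L{\left(S \right)} = 9 S$ ($L{\left(S \right)} = \left(0 + 9\right) S = 9 S$)
$\frac{1}{L{\left(0 \left(-5\right) + 3 \right)} + 64781} = \frac{1}{9 \left(0 \left(-5\right) + 3\right) + 64781} = \frac{1}{9 \left(0 + 3\right) + 64781} = \frac{1}{9 \cdot 3 + 64781} = \frac{1}{27 + 64781} = \frac{1}{64808}$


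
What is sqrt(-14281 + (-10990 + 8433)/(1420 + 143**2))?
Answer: I*sqrt(6829989311274)/21869 ≈ 119.5*I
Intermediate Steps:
sqrt(-14281 + (-10990 + 8433)/(1420 + 143**2)) = sqrt(-14281 - 2557/(1420 + 20449)) = sqrt(-14281 - 2557/21869) = sqrt(-312313746/21869) = I*sqrt(6829989311274)/21869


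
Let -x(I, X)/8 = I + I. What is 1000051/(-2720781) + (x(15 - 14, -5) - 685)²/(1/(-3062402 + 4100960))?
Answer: 1388546338272210947/2720781 ≈ 5.1035e+11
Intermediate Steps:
x(I, X) = -16*I (x(I, X) = -8*(I + I) = -16*I)
1000051/(-2720781) + (x(15 - 14, -5) - 685)²/(1/(-3062402 + 4100960)) = 1000051/(-2720781) + (-16*(15 - 14) - 685)²/(1/(-3062402 + 4100960)) = 1000051*(-1/2720781) + (-16*1 - 685)²/(1/1038558) = -1000051/2720781 + (-16 - 685)²/(1/1038558) = -1000051/2720781 + (-701)²*1038558 = -1000051/2720781 + 491401*1038558 = -1000051/2720781 + 510348439758 = 1388546338272210947/2720781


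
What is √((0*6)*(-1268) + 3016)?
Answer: 2*√754 ≈ 54.918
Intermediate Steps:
√((0*6)*(-1268) + 3016) = √(0*(-1268) + 3016) = √(0 + 3016) = √3016 = 2*√754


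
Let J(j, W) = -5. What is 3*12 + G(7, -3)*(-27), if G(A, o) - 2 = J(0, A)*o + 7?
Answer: -612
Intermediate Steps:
G(A, o) = 9 - 5*o (G(A, o) = 2 + (-5*o + 7) = 2 + (7 - 5*o) = 9 - 5*o)
3*12 + G(7, -3)*(-27) = 3*12 + (9 - 5*(-3))*(-27) = 36 + (9 + 15)*(-27) = 36 + 24*(-27) = 36 - 648 = -612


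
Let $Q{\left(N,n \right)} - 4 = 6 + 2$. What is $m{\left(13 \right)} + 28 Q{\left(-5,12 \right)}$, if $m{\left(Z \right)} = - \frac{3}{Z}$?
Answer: $\frac{4365}{13} \approx 335.77$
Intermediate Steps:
$Q{\left(N,n \right)} = 12$ ($Q{\left(N,n \right)} = 4 + \left(6 + 2\right) = 4 + 8 = 12$)
$m{\left(13 \right)} + 28 Q{\left(-5,12 \right)} = - \frac{3}{13} + 28 \cdot 12 = \left(-3\right) \frac{1}{13} + 336 = - \frac{3}{13} + 336 = \frac{4365}{13}$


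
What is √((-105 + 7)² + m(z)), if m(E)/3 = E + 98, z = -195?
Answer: √9313 ≈ 96.504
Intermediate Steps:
m(E) = 294 + 3*E (m(E) = 3*(E + 98) = 3*(98 + E) = 294 + 3*E)
√((-105 + 7)² + m(z)) = √((-105 + 7)² + (294 + 3*(-195))) = √((-98)² + (294 - 585)) = √(9604 - 291) = √9313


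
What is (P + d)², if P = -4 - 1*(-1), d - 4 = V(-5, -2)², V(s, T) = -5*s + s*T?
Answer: 1503076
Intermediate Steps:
V(s, T) = -5*s + T*s
d = 1229 (d = 4 + (-5*(-5 - 2))² = 4 + (-5*(-7))² = 4 + 35² = 4 + 1225 = 1229)
P = -3 (P = -4 + 1 = -3)
(P + d)² = (-3 + 1229)² = 1226² = 1503076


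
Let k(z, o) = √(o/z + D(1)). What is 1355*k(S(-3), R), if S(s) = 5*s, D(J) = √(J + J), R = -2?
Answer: 271*√(30 + 225*√2)/3 ≈ 1685.6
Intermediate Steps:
D(J) = √2*√J (D(J) = √(2*J) = √2*√J)
k(z, o) = √(√2 + o/z) (k(z, o) = √(o/z + √2*√1) = √(o/z + √2*1) = √(o/z + √2) = √(√2 + o/z))
1355*k(S(-3), R) = 1355*√(√2 - 2/(5*(-3))) = 1355*√(√2 - 2/(-15)) = 1355*√(√2 - 2*(-1/15)) = 1355*√(√2 + 2/15) = 1355*√(2/15 + √2)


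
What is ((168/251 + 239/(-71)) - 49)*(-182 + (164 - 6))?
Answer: 22110960/17821 ≈ 1240.7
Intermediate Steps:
((168/251 + 239/(-71)) - 49)*(-182 + (164 - 6)) = ((168*(1/251) + 239*(-1/71)) - 49)*(-182 + 158) = ((168/251 - 239/71) - 49)*(-24) = (-48061/17821 - 49)*(-24) = -921290/17821*(-24) = 22110960/17821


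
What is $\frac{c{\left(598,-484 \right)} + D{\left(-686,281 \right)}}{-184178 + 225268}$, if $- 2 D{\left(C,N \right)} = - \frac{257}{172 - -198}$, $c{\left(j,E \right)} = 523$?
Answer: $\frac{387277}{30406600} \approx 0.012737$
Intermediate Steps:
$D{\left(C,N \right)} = \frac{257}{740}$ ($D{\left(C,N \right)} = - \frac{\left(-257\right) \frac{1}{172 - -198}}{2} = - \frac{\left(-257\right) \frac{1}{172 + 198}}{2} = - \frac{\left(-257\right) \frac{1}{370}}{2} = \left(- \frac{1}{2}\right) \left(- \frac{257}{370}\right) = \frac{257}{740}$)
$\frac{c{\left(598,-484 \right)} + D{\left(-686,281 \right)}}{-184178 + 225268} = \frac{523 + \frac{257}{740}}{-184178 + 225268} = \frac{387277}{740 \cdot 41090} = \frac{387277}{740} \cdot \frac{1}{41090} = \frac{387277}{30406600}$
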